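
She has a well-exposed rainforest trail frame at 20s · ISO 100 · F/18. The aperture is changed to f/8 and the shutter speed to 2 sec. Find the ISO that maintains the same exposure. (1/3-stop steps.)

Aperture: f/18 → f/16 → f/14 → f/13 → f/11 → f/10 → f/9 → f/8 — 2 1/3 stops opened up (brighter).
Shutter speed: 20 → 15 → 13 → 10 → 8 → 6 → 5 → 4 → 3.2 → 2.5 → 2 — 3 1/3 stops shorter (darker).
Net change so far: 1 stop darker. Offset with the ISO: 100 → 125 → 160 → 200.

ISO 200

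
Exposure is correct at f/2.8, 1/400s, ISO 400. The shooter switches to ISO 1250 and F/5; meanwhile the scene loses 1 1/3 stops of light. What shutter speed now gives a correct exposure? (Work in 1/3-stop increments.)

Scene light: 1 1/3 stops darker.
ISO: 400 → 500 → 640 → 800 → 1000 → 1250 — 1 2/3 stops higher (brighter).
Aperture: f/2.8 → f/3.2 → f/3.5 → f/4 → f/4.5 → f/5 — 1 2/3 stops narrower (darker).
Net so far: 1 1/3 stops darker. Shutter speed: 1/400 → 1/320 → 1/250 → 1/200 → 1/160.

1/160s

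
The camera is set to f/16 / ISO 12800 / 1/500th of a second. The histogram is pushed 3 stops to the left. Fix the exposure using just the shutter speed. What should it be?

1/60s

Underexposed by 3 stops → need 3 stops brighter.
Shutter speed: 1/500 → 1/250 → 1/125 → 1/60.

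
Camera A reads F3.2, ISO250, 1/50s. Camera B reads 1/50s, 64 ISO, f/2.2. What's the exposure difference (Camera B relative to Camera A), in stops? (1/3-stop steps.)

Aperture: f/3.2 → f/2.8 → f/2.5 → f/2.2 — 1 stop larger aperture (brighter).
Shutter speed: unchanged.
ISO: 250 → 200 → 160 → 125 → 100 → 80 → 64 — 2 stops dropped (darker).
Net: +1 −2 = −1 stop.

1 stop darker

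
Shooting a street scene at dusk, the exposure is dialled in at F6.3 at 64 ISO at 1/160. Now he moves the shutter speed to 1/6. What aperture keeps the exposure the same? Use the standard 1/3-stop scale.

f/32

Shutter speed: 1/160 → 1/125 → 1/100 → 1/80 → 1/60 → 1/50 → 1/40 → 1/30 → 1/25 → 1/20 → 1/15 → 1/13 → 1/10 → 1/8 → 1/6 — 4 2/3 stops slower (brighter).
Need 4 2/3 stops darker from the aperture: f/6.3 → f/7.1 → f/8 → f/9 → f/10 → f/11 → f/13 → f/14 → f/16 → f/18 → f/20 → f/22 → f/25 → f/29 → f/32.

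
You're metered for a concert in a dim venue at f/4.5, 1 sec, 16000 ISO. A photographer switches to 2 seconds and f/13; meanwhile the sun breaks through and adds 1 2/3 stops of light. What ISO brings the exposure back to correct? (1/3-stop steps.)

ISO 20000

Scene light: 1 2/3 stops brighter.
Shutter speed: 1 → 1.3 → 1.6 → 2 — 1 stop longer (brighter).
Aperture: f/4.5 → f/5 → f/5.6 → f/6.3 → f/7.1 → f/8 → f/9 → f/10 → f/11 → f/13 — 3 stops stopped down (darker).
Net so far: 1/3 stop darker. ISO: 16000 → 20000.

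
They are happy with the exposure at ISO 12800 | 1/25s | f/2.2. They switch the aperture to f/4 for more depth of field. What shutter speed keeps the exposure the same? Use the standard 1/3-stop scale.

Aperture: f/2.2 → f/2.5 → f/2.8 → f/3.2 → f/3.5 → f/4 — 1 2/3 stops narrower (darker).
Need 1 2/3 stops brighter from the shutter speed: 1/25 → 1/20 → 1/15 → 1/13 → 1/10 → 1/8.

1/8s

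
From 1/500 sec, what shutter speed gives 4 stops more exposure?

Shutter speed: 1/500 → 1/250 → 1/125 → 1/60 → 1/30 — 4 stops longer (brighter).

1/30s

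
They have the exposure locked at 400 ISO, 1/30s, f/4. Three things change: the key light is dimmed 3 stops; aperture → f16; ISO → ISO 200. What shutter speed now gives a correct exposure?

8 s

Scene light: 3 stops darker.
Aperture: f/4 → f/5.6 → f/8 → f/11 → f/16 — 4 stops stopped down (darker).
ISO: 400 → 200 — 1 stop dropped (darker).
Net so far: 8 stops darker. Shutter speed: 1/30 → 1/15 → 1/8 → 1/4 → 1/2 → 1 → 2 → 4 → 8.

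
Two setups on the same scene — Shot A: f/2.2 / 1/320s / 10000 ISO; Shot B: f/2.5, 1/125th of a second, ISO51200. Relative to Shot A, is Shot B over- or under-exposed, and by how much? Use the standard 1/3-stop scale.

Aperture: f/2.2 → f/2.5 — 1/3 stop smaller aperture (darker).
Shutter speed: 1/320 → 1/250 → 1/200 → 1/160 → 1/125 — 1 1/3 stops longer (brighter).
ISO: 10000 → 12800 → 16000 → 20000 → 25600 → 32000 → 40000 → 51200 — 2 1/3 stops higher (brighter).
Net: −1/3 +1 1/3 +2 1/3 = +3 1/3 stops.

3 1/3 stops brighter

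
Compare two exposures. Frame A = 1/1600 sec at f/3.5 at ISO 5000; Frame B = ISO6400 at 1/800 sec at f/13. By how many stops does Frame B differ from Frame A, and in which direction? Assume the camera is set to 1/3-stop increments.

2 1/3 stops darker

Aperture: f/3.5 → f/4 → f/4.5 → f/5 → f/5.6 → f/6.3 → f/7.1 → f/8 → f/9 → f/10 → f/11 → f/13 — 3 2/3 stops smaller aperture (darker).
Shutter speed: 1/1600 → 1/1250 → 1/1000 → 1/800 — 1 stop longer (brighter).
ISO: 5000 → 6400 — 1/3 stop raised (brighter).
Net: −3 2/3 +1 +1/3 = −2 1/3 stops.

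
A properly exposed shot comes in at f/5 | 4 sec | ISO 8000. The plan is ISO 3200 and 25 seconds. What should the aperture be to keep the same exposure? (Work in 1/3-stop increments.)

f/8

ISO: 8000 → 6400 → 5000 → 4000 → 3200 — 1 1/3 stops dropped (darker).
Shutter speed: 4 → 5 → 6 → 8 → 10 → 13 → 15 → 20 → 25 — 2 2/3 stops longer (brighter).
Net change so far: 1 1/3 stops brighter. Offset with the aperture: f/5 → f/5.6 → f/6.3 → f/7.1 → f/8.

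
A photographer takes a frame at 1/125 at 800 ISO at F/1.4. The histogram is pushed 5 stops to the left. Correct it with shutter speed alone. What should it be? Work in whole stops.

1/4s

Underexposed by 5 stops → need 5 stops brighter.
Shutter speed: 1/125 → 1/60 → 1/30 → 1/15 → 1/8 → 1/4.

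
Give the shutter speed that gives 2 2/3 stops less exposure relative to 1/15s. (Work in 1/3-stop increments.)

Shutter speed: 1/15 → 1/20 → 1/25 → 1/30 → 1/40 → 1/50 → 1/60 → 1/80 → 1/100 — 2 2/3 stops faster (darker).

1/100s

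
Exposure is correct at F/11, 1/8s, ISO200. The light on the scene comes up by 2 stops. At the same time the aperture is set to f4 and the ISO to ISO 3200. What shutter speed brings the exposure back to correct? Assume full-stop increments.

1/4000s

Scene light: 2 stops brighter.
Aperture: f/11 → f/8 → f/5.6 → f/4 — 3 stops wider (brighter).
ISO: 200 → 400 → 800 → 1600 → 3200 — 4 stops raised (brighter).
Net so far: 9 stops brighter. Shutter speed: 1/8 → 1/15 → 1/30 → 1/60 → 1/125 → 1/250 → 1/500 → 1/1000 → 1/2000 → 1/4000.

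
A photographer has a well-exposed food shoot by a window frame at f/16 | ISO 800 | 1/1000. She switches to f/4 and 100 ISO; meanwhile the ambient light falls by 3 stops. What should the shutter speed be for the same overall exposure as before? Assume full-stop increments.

1/250s

Scene light: 3 stops darker.
Aperture: f/16 → f/11 → f/8 → f/5.6 → f/4 — 4 stops opened up (brighter).
ISO: 800 → 400 → 200 → 100 — 3 stops dropped (darker).
Net so far: 2 stops darker. Shutter speed: 1/1000 → 1/500 → 1/250.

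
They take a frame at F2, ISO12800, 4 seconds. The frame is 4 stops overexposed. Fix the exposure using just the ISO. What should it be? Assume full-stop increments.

ISO 800

Overexposed by 4 stops → need 4 stops darker.
ISO: 12800 → 6400 → 3200 → 1600 → 800.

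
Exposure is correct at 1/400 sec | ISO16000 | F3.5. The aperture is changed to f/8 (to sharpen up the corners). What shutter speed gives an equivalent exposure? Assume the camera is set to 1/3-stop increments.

Aperture: f/3.5 → f/4 → f/4.5 → f/5 → f/5.6 → f/6.3 → f/7.1 → f/8 — 2 1/3 stops narrower (darker).
Need 2 1/3 stops brighter from the shutter speed: 1/400 → 1/320 → 1/250 → 1/200 → 1/160 → 1/125 → 1/100 → 1/80.

1/80s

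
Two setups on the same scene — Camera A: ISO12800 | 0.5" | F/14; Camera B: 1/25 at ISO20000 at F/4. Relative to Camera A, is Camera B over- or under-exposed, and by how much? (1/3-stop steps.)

2/3 stop brighter

Aperture: f/14 → f/13 → f/11 → f/10 → f/9 → f/8 → f/7.1 → f/6.3 → f/5.6 → f/5 → f/4.5 → f/4 — 3 2/3 stops opened up (brighter).
Shutter speed: 0.5 → 0.4 → 0.3 → 1/4 → 1/5 → 1/6 → 1/8 → 1/10 → 1/13 → 1/15 → 1/20 → 1/25 — 3 2/3 stops faster (darker).
ISO: 12800 → 16000 → 20000 — 2/3 stop raised (brighter).
Net: +3 2/3 −3 2/3 +2/3 = +2/3 stops.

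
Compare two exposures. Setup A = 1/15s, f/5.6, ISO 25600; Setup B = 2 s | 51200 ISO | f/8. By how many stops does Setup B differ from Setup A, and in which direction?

5 stops brighter

Aperture: f/5.6 → f/8 — 1 stop smaller aperture (darker).
Shutter speed: 1/15 → 1/8 → 1/4 → 1/2 → 1 → 2 — 5 stops longer (brighter).
ISO: 25600 → 51200 — 1 stop higher (brighter).
Net: −1 +5 +1 = +5 stops.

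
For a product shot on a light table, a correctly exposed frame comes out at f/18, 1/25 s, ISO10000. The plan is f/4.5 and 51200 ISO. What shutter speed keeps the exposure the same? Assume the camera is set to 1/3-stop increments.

Aperture: f/18 → f/16 → f/14 → f/13 → f/11 → f/10 → f/9 → f/8 → f/7.1 → f/6.3 → f/5.6 → f/5 → f/4.5 — 4 stops larger aperture (brighter).
ISO: 10000 → 12800 → 16000 → 20000 → 25600 → 32000 → 40000 → 51200 — 2 1/3 stops raised (brighter).
Net change so far: 6 1/3 stops brighter. Offset with the shutter speed: 1/25 → 1/30 → 1/40 → 1/50 → 1/60 → 1/80 → 1/100 → 1/125 → 1/160 → 1/200 → 1/250 → 1/320 → 1/400 → 1/500 → 1/640 → 1/800 → 1/1000 → 1/1250 → 1/1600 → 1/2000.

1/2000s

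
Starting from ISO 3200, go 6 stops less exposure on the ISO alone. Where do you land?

ISO: 3200 → 1600 → 800 → 400 → 200 → 100 → 50 — 6 stops dropped (darker).

ISO 50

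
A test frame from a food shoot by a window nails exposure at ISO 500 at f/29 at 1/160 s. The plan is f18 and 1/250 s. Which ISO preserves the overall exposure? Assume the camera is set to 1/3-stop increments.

ISO 320

Aperture: f/29 → f/25 → f/22 → f/20 → f/18 — 1 1/3 stops larger aperture (brighter).
Shutter speed: 1/160 → 1/200 → 1/250 — 2/3 stop shorter (darker).
Net change so far: 2/3 stop brighter. Offset with the ISO: 500 → 400 → 320.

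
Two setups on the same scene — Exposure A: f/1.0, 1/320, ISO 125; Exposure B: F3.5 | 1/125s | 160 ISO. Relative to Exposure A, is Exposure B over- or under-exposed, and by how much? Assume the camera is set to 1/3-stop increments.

Aperture: f/1.0 → f/1.1 → f/1.2 → f/1.4 → f/1.6 → f/1.8 → f/2 → f/2.2 → f/2.5 → f/2.8 → f/3.2 → f/3.5 — 3 2/3 stops stopped down (darker).
Shutter speed: 1/320 → 1/250 → 1/200 → 1/160 → 1/125 — 1 1/3 stops longer (brighter).
ISO: 125 → 160 — 1/3 stop raised (brighter).
Net: −3 2/3 +1 1/3 +1/3 = −2 stops.

2 stops darker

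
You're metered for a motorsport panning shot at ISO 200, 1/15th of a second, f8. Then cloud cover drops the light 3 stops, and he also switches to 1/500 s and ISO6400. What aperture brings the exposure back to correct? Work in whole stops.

Scene light: 3 stops darker.
Shutter speed: 1/15 → 1/30 → 1/60 → 1/125 → 1/250 → 1/500 — 5 stops shorter (darker).
ISO: 200 → 400 → 800 → 1600 → 3200 → 6400 — 5 stops raised (brighter).
Net so far: 3 stops darker. Aperture: f/8 → f/5.6 → f/4 → f/2.8.

f/2.8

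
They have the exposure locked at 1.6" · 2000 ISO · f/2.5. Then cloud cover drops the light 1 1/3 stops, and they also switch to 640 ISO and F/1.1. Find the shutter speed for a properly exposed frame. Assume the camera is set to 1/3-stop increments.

2.5 s

Scene light: 1 1/3 stops darker.
ISO: 2000 → 1600 → 1250 → 1000 → 800 → 640 — 1 2/3 stops lower (darker).
Aperture: f/2.5 → f/2.2 → f/2 → f/1.8 → f/1.6 → f/1.4 → f/1.2 → f/1.1 — 2 1/3 stops wider (brighter).
Net so far: 2/3 stop darker. Shutter speed: 1.6 → 2 → 2.5.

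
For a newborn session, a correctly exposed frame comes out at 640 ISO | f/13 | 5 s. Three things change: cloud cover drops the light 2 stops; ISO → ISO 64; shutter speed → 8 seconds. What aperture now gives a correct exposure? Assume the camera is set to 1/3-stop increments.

f/2.5

Scene light: 2 stops darker.
ISO: 640 → 500 → 400 → 320 → 250 → 200 → 160 → 125 → 100 → 80 → 64 — 3 1/3 stops lower (darker).
Shutter speed: 5 → 6 → 8 — 2/3 stop longer (brighter).
Net so far: 4 2/3 stops darker. Aperture: f/13 → f/11 → f/10 → f/9 → f/8 → f/7.1 → f/6.3 → f/5.6 → f/5 → f/4.5 → f/4 → f/3.5 → f/3.2 → f/2.8 → f/2.5.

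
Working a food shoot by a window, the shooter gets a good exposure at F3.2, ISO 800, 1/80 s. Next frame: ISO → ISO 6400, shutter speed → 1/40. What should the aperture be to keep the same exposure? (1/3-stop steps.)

ISO: 800 → 1000 → 1250 → 1600 → 2000 → 2500 → 3200 → 4000 → 5000 → 6400 — 3 stops higher (brighter).
Shutter speed: 1/80 → 1/60 → 1/50 → 1/40 — 1 stop longer (brighter).
Net change so far: 4 stops brighter. Offset with the aperture: f/3.2 → f/3.5 → f/4 → f/4.5 → f/5 → f/5.6 → f/6.3 → f/7.1 → f/8 → f/9 → f/10 → f/11 → f/13.

f/13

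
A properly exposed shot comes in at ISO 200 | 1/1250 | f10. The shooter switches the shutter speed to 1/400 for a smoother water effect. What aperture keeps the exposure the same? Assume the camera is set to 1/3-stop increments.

f/18

Shutter speed: 1/1250 → 1/1000 → 1/800 → 1/640 → 1/500 → 1/400 — 1 2/3 stops longer (brighter).
Need 1 2/3 stops darker from the aperture: f/10 → f/11 → f/13 → f/14 → f/16 → f/18.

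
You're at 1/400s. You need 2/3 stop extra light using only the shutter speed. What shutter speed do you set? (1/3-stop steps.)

Shutter speed: 1/400 → 1/320 → 1/250 — 2/3 stop slower (brighter).

1/250s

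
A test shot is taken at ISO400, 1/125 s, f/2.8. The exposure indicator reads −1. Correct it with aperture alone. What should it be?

f/2

Underexposed by 1 stop → need 1 stop brighter.
Aperture: f/2.8 → f/2.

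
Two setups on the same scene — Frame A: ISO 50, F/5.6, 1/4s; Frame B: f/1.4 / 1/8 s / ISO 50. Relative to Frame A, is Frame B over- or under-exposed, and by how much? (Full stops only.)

3 stops brighter

Aperture: f/5.6 → f/4 → f/2.8 → f/2 → f/1.4 — 4 stops wider (brighter).
Shutter speed: 1/4 → 1/8 — 1 stop shorter (darker).
ISO: unchanged.
Net: +4 −1 = +3 stops.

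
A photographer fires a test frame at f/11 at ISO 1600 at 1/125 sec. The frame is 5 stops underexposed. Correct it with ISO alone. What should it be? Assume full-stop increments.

Underexposed by 5 stops → need 5 stops brighter.
ISO: 1600 → 3200 → 6400 → 12800 → 25600 → 51200.

ISO 51200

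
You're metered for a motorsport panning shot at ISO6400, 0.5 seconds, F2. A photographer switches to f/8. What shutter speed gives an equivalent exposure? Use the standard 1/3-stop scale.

Aperture: f/2 → f/2.2 → f/2.5 → f/2.8 → f/3.2 → f/3.5 → f/4 → f/4.5 → f/5 → f/5.6 → f/6.3 → f/7.1 → f/8 — 4 stops narrower (darker).
Need 4 stops brighter from the shutter speed: 0.5 → 0.6 → 0.8 → 1 → 1.3 → 1.6 → 2 → 2.5 → 3.2 → 4 → 5 → 6 → 8.

8 s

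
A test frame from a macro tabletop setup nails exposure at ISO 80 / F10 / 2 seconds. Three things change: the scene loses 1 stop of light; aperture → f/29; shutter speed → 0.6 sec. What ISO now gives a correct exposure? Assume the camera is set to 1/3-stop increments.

Scene light: 1 stop darker.
Aperture: f/10 → f/11 → f/13 → f/14 → f/16 → f/18 → f/20 → f/22 → f/25 → f/29 — 3 stops smaller aperture (darker).
Shutter speed: 2 → 1.6 → 1.3 → 1 → 0.8 → 0.6 — 1 2/3 stops shorter (darker).
Net so far: 5 2/3 stops darker. ISO: 80 → 100 → 125 → 160 → 200 → 250 → 320 → 400 → 500 → 640 → 800 → 1000 → 1250 → 1600 → 2000 → 2500 → 3200 → 4000.

ISO 4000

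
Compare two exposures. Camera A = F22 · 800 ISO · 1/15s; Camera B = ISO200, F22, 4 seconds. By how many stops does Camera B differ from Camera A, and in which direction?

Aperture: unchanged.
Shutter speed: 1/15 → 1/8 → 1/4 → 1/2 → 1 → 2 → 4 — 6 stops slower (brighter).
ISO: 800 → 400 → 200 — 2 stops lower (darker).
Net: +6 −2 = +4 stops.

4 stops brighter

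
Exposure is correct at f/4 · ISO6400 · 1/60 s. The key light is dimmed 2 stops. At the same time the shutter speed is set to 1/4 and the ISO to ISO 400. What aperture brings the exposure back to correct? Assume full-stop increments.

Scene light: 2 stops darker.
Shutter speed: 1/60 → 1/30 → 1/15 → 1/8 → 1/4 — 4 stops longer (brighter).
ISO: 6400 → 3200 → 1600 → 800 → 400 — 4 stops lower (darker).
Net so far: 2 stops darker. Aperture: f/4 → f/2.8 → f/2.

f/2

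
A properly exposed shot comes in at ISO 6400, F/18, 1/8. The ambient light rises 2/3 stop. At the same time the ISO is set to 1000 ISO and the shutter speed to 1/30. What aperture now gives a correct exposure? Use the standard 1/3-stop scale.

f/4.5

Scene light: 2/3 stop brighter.
ISO: 6400 → 5000 → 4000 → 3200 → 2500 → 2000 → 1600 → 1250 → 1000 — 2 2/3 stops dropped (darker).
Shutter speed: 1/8 → 1/10 → 1/13 → 1/15 → 1/20 → 1/25 → 1/30 — 2 stops faster (darker).
Net so far: 4 stops darker. Aperture: f/18 → f/16 → f/14 → f/13 → f/11 → f/10 → f/9 → f/8 → f/7.1 → f/6.3 → f/5.6 → f/5 → f/4.5.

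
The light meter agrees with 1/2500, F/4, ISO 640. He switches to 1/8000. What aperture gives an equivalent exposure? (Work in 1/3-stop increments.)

Shutter speed: 1/2500 → 1/3200 → 1/4000 → 1/5000 → 1/6400 → 1/8000 — 1 2/3 stops shorter (darker).
Need 1 2/3 stops brighter from the aperture: f/4 → f/3.5 → f/3.2 → f/2.8 → f/2.5 → f/2.2.

f/2.2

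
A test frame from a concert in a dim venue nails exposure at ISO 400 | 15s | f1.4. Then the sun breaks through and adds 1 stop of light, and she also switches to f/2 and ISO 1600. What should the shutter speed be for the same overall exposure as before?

Scene light: 1 stop brighter.
Aperture: f/1.4 → f/2 — 1 stop narrower (darker).
ISO: 400 → 800 → 1600 — 2 stops higher (brighter).
Net so far: 2 stops brighter. Shutter speed: 15 → 8 → 4.

4 s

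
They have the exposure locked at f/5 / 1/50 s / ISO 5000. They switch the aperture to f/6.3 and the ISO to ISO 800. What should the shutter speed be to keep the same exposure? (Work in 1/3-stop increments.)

1/5s

Aperture: f/5 → f/5.6 → f/6.3 — 2/3 stop smaller aperture (darker).
ISO: 5000 → 4000 → 3200 → 2500 → 2000 → 1600 → 1250 → 1000 → 800 — 2 2/3 stops lower (darker).
Net change so far: 3 1/3 stops darker. Offset with the shutter speed: 1/50 → 1/40 → 1/30 → 1/25 → 1/20 → 1/15 → 1/13 → 1/10 → 1/8 → 1/6 → 1/5.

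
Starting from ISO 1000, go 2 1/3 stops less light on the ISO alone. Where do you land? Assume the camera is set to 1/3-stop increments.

ISO: 1000 → 800 → 640 → 500 → 400 → 320 → 250 → 200 — 2 1/3 stops lower (darker).

ISO 200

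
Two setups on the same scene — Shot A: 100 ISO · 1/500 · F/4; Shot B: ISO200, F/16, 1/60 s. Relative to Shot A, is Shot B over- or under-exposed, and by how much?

same exposure (0 stops)

Aperture: f/4 → f/5.6 → f/8 → f/11 → f/16 — 4 stops narrower (darker).
Shutter speed: 1/500 → 1/250 → 1/125 → 1/60 — 3 stops longer (brighter).
ISO: 100 → 200 — 1 stop higher (brighter).
Net: −4 +3 +1 = 0 stops.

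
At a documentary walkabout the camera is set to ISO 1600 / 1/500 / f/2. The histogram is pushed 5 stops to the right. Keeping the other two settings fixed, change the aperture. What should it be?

f/11

Overexposed by 5 stops → need 5 stops darker.
Aperture: f/2 → f/2.8 → f/4 → f/5.6 → f/8 → f/11.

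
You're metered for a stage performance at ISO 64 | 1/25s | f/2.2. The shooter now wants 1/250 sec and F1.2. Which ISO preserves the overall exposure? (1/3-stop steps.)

ISO 200

Shutter speed: 1/25 → 1/30 → 1/40 → 1/50 → 1/60 → 1/80 → 1/100 → 1/125 → 1/160 → 1/200 → 1/250 — 3 1/3 stops faster (darker).
Aperture: f/2.2 → f/2 → f/1.8 → f/1.6 → f/1.4 → f/1.2 — 1 2/3 stops opened up (brighter).
Net change so far: 1 2/3 stops darker. Offset with the ISO: 64 → 80 → 100 → 125 → 160 → 200.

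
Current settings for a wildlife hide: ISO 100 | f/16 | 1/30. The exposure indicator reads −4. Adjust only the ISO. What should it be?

Underexposed by 4 stops → need 4 stops brighter.
ISO: 100 → 200 → 400 → 800 → 1600.

ISO 1600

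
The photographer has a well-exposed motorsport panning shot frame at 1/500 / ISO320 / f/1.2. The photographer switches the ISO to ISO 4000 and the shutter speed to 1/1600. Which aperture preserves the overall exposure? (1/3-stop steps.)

f/2.5

ISO: 320 → 400 → 500 → 640 → 800 → 1000 → 1250 → 1600 → 2000 → 2500 → 3200 → 4000 — 3 2/3 stops higher (brighter).
Shutter speed: 1/500 → 1/640 → 1/800 → 1/1000 → 1/1250 → 1/1600 — 1 2/3 stops faster (darker).
Net change so far: 2 stops brighter. Offset with the aperture: f/1.2 → f/1.4 → f/1.6 → f/1.8 → f/2 → f/2.2 → f/2.5.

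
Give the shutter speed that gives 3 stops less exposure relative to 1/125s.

1/1000s

Shutter speed: 1/125 → 1/250 → 1/500 → 1/1000 — 3 stops faster (darker).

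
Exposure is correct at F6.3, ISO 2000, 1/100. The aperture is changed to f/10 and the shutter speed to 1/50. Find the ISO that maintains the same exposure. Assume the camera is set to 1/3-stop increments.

Aperture: f/6.3 → f/7.1 → f/8 → f/9 → f/10 — 1 1/3 stops smaller aperture (darker).
Shutter speed: 1/100 → 1/80 → 1/60 → 1/50 — 1 stop slower (brighter).
Net change so far: 1/3 stop darker. Offset with the ISO: 2000 → 2500.

ISO 2500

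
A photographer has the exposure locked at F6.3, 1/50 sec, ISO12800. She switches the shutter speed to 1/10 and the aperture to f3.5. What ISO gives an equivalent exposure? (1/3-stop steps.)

ISO 800

Shutter speed: 1/50 → 1/40 → 1/30 → 1/25 → 1/20 → 1/15 → 1/13 → 1/10 — 2 1/3 stops slower (brighter).
Aperture: f/6.3 → f/5.6 → f/5 → f/4.5 → f/4 → f/3.5 — 1 2/3 stops opened up (brighter).
Net change so far: 4 stops brighter. Offset with the ISO: 12800 → 10000 → 8000 → 6400 → 5000 → 4000 → 3200 → 2500 → 2000 → 1600 → 1250 → 1000 → 800.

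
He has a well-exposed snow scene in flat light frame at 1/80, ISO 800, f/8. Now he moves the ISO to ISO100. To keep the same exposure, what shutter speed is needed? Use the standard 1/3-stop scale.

1/10s

ISO: 800 → 640 → 500 → 400 → 320 → 250 → 200 → 160 → 125 → 100 — 3 stops dropped (darker).
Need 3 stops brighter from the shutter speed: 1/80 → 1/60 → 1/50 → 1/40 → 1/30 → 1/25 → 1/20 → 1/15 → 1/13 → 1/10.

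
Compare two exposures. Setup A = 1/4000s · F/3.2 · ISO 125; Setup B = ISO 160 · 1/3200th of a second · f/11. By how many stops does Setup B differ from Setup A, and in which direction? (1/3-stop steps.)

Aperture: f/3.2 → f/3.5 → f/4 → f/4.5 → f/5 → f/5.6 → f/6.3 → f/7.1 → f/8 → f/9 → f/10 → f/11 — 3 2/3 stops stopped down (darker).
Shutter speed: 1/4000 → 1/3200 — 1/3 stop longer (brighter).
ISO: 125 → 160 — 1/3 stop raised (brighter).
Net: −3 2/3 +1/3 +1/3 = −3 stops.

3 stops darker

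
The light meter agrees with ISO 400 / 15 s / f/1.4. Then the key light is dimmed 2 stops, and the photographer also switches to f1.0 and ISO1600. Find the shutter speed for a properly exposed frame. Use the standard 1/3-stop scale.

Scene light: 2 stops darker.
Aperture: f/1.4 → f/1.2 → f/1.1 → f/1.0 — 1 stop opened up (brighter).
ISO: 400 → 500 → 640 → 800 → 1000 → 1250 → 1600 — 2 stops raised (brighter).
Net so far: 1 stop brighter. Shutter speed: 15 → 13 → 10 → 8.

8 s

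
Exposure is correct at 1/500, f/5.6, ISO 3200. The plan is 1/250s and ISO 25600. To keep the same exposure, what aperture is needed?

Shutter speed: 1/500 → 1/250 — 1 stop slower (brighter).
ISO: 3200 → 6400 → 12800 → 25600 — 3 stops raised (brighter).
Net change so far: 4 stops brighter. Offset with the aperture: f/5.6 → f/8 → f/11 → f/16 → f/22.

f/22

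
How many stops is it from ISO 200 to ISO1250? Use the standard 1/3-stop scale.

200 → 250 → 320 → 400 → 500 → 640 → 800 → 1000 → 1250 — count the steps: 8 third-stops = 2 2/3 stops.

2 2/3 stops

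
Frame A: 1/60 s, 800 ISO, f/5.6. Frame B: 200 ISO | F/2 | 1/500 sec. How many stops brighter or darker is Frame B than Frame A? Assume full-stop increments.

Aperture: f/5.6 → f/4 → f/2.8 → f/2 — 3 stops opened up (brighter).
Shutter speed: 1/60 → 1/125 → 1/250 → 1/500 — 3 stops shorter (darker).
ISO: 800 → 400 → 200 — 2 stops dropped (darker).
Net: +3 −3 −2 = −2 stops.

2 stops darker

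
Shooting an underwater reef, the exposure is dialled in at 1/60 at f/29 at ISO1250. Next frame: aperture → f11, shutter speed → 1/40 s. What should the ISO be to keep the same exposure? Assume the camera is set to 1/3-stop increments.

Aperture: f/29 → f/25 → f/22 → f/20 → f/18 → f/16 → f/14 → f/13 → f/11 — 2 2/3 stops larger aperture (brighter).
Shutter speed: 1/60 → 1/50 → 1/40 — 2/3 stop longer (brighter).
Net change so far: 3 1/3 stops brighter. Offset with the ISO: 1250 → 1000 → 800 → 640 → 500 → 400 → 320 → 250 → 200 → 160 → 125.

ISO 125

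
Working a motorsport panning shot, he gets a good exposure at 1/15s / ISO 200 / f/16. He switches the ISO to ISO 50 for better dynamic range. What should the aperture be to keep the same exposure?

f/8

ISO: 200 → 100 → 50 — 2 stops dropped (darker).
Need 2 stops brighter from the aperture: f/16 → f/11 → f/8.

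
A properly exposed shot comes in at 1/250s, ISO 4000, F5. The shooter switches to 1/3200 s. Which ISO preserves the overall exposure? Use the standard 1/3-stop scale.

Shutter speed: 1/250 → 1/320 → 1/400 → 1/500 → 1/640 → 1/800 → 1/1000 → 1/1250 → 1/1600 → 1/2000 → 1/2500 → 1/3200 — 3 2/3 stops shorter (darker).
Need 3 2/3 stops brighter from the ISO: 4000 → 5000 → 6400 → 8000 → 10000 → 12800 → 16000 → 20000 → 25600 → 32000 → 40000 → 51200.

ISO 51200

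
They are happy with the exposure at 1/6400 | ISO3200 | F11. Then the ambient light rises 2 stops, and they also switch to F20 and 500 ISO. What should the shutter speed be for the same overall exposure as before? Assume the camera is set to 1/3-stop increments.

Scene light: 2 stops brighter.
Aperture: f/11 → f/13 → f/14 → f/16 → f/18 → f/20 — 1 2/3 stops smaller aperture (darker).
ISO: 3200 → 2500 → 2000 → 1600 → 1250 → 1000 → 800 → 640 → 500 — 2 2/3 stops lower (darker).
Net so far: 2 1/3 stops darker. Shutter speed: 1/6400 → 1/5000 → 1/4000 → 1/3200 → 1/2500 → 1/2000 → 1/1600 → 1/1250.

1/1250s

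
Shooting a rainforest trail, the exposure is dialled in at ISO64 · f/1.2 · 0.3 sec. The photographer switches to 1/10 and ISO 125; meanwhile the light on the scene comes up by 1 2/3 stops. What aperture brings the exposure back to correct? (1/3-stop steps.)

f/1.8

Scene light: 1 2/3 stops brighter.
Shutter speed: 0.3 → 1/4 → 1/5 → 1/6 → 1/8 → 1/10 — 1 2/3 stops faster (darker).
ISO: 64 → 80 → 100 → 125 — 1 stop higher (brighter).
Net so far: 1 stop brighter. Aperture: f/1.2 → f/1.4 → f/1.6 → f/1.8.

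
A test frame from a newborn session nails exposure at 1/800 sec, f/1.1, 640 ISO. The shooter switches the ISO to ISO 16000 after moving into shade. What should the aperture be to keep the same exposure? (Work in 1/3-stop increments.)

f/5.6

ISO: 640 → 800 → 1000 → 1250 → 1600 → 2000 → 2500 → 3200 → 4000 → 5000 → 6400 → 8000 → 10000 → 12800 → 16000 — 4 2/3 stops higher (brighter).
Need 4 2/3 stops darker from the aperture: f/1.1 → f/1.2 → f/1.4 → f/1.6 → f/1.8 → f/2 → f/2.2 → f/2.5 → f/2.8 → f/3.2 → f/3.5 → f/4 → f/4.5 → f/5 → f/5.6.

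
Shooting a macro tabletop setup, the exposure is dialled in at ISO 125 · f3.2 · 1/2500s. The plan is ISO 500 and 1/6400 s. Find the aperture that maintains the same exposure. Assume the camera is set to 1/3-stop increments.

ISO: 125 → 160 → 200 → 250 → 320 → 400 → 500 — 2 stops raised (brighter).
Shutter speed: 1/2500 → 1/3200 → 1/4000 → 1/5000 → 1/6400 — 1 1/3 stops faster (darker).
Net change so far: 2/3 stop brighter. Offset with the aperture: f/3.2 → f/3.5 → f/4.

f/4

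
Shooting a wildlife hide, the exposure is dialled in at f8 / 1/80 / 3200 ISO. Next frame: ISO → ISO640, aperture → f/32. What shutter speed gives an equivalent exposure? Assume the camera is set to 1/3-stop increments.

ISO: 3200 → 2500 → 2000 → 1600 → 1250 → 1000 → 800 → 640 — 2 1/3 stops dropped (darker).
Aperture: f/8 → f/9 → f/10 → f/11 → f/13 → f/14 → f/16 → f/18 → f/20 → f/22 → f/25 → f/29 → f/32 — 4 stops stopped down (darker).
Net change so far: 6 1/3 stops darker. Offset with the shutter speed: 1/80 → 1/60 → 1/50 → 1/40 → 1/30 → 1/25 → 1/20 → 1/15 → 1/13 → 1/10 → 1/8 → 1/6 → 1/5 → 1/4 → 0.3 → 0.4 → 0.5 → 0.6 → 0.8 → 1.

1 s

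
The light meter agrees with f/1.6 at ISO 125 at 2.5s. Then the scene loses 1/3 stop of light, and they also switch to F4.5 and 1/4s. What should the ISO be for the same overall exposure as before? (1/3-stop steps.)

Scene light: 1/3 stop darker.
Aperture: f/1.6 → f/1.8 → f/2 → f/2.2 → f/2.5 → f/2.8 → f/3.2 → f/3.5 → f/4 → f/4.5 — 3 stops narrower (darker).
Shutter speed: 2.5 → 2 → 1.6 → 1.3 → 1 → 0.8 → 0.6 → 0.5 → 0.4 → 0.3 → 1/4 — 3 1/3 stops faster (darker).
Net so far: 6 2/3 stops darker. ISO: 125 → 160 → 200 → 250 → 320 → 400 → 500 → 640 → 800 → 1000 → 1250 → 1600 → 2000 → 2500 → 3200 → 4000 → 5000 → 6400 → 8000 → 10000 → 12800.

ISO 12800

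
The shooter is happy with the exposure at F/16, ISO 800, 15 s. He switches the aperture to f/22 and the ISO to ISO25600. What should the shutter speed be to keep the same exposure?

Aperture: f/16 → f/22 — 1 stop stopped down (darker).
ISO: 800 → 1600 → 3200 → 6400 → 12800 → 25600 — 5 stops higher (brighter).
Net change so far: 4 stops brighter. Offset with the shutter speed: 15 → 8 → 4 → 2 → 1.

1 s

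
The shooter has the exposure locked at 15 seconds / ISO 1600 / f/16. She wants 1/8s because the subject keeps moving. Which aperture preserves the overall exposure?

Shutter speed: 15 → 8 → 4 → 2 → 1 → 1/2 → 1/4 → 1/8 — 7 stops shorter (darker).
Need 7 stops brighter from the aperture: f/16 → f/11 → f/8 → f/5.6 → f/4 → f/2.8 → f/2 → f/1.4.

f/1.4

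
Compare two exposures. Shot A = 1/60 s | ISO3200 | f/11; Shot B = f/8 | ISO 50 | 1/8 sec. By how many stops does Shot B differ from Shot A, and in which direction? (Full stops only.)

Aperture: f/11 → f/8 — 1 stop larger aperture (brighter).
Shutter speed: 1/60 → 1/30 → 1/15 → 1/8 — 3 stops slower (brighter).
ISO: 3200 → 1600 → 800 → 400 → 200 → 100 → 50 — 6 stops dropped (darker).
Net: +1 +3 −6 = −2 stops.

2 stops darker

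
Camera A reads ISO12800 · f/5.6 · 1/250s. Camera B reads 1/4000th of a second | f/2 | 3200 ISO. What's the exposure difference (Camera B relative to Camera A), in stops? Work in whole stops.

3 stops darker

Aperture: f/5.6 → f/4 → f/2.8 → f/2 — 3 stops larger aperture (brighter).
Shutter speed: 1/250 → 1/500 → 1/1000 → 1/2000 → 1/4000 — 4 stops faster (darker).
ISO: 12800 → 6400 → 3200 — 2 stops lower (darker).
Net: +3 −4 −2 = −3 stops.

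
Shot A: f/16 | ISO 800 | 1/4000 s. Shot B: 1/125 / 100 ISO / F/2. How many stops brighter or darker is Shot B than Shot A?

8 stops brighter

Aperture: f/16 → f/11 → f/8 → f/5.6 → f/4 → f/2.8 → f/2 — 6 stops larger aperture (brighter).
Shutter speed: 1/4000 → 1/2000 → 1/1000 → 1/500 → 1/250 → 1/125 — 5 stops slower (brighter).
ISO: 800 → 400 → 200 → 100 — 3 stops lower (darker).
Net: +6 +5 −3 = +8 stops.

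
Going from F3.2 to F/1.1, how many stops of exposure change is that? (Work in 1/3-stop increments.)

3 stops

f/3.2 → f/2.8 → f/2.5 → f/2.2 → f/2 → f/1.8 → f/1.6 → f/1.4 → f/1.2 → f/1.1 — count the steps: 9 third-stops = 3 stops.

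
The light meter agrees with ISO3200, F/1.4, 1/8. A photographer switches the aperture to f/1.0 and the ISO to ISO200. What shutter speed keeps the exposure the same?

1 s

Aperture: f/1.4 → f/1.0 — 1 stop wider (brighter).
ISO: 3200 → 1600 → 800 → 400 → 200 — 4 stops lower (darker).
Net change so far: 3 stops darker. Offset with the shutter speed: 1/8 → 1/4 → 1/2 → 1.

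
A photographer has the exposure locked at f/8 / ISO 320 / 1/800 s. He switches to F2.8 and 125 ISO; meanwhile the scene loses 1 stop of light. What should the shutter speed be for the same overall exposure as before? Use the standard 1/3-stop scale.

1/1250s

Scene light: 1 stop darker.
Aperture: f/8 → f/7.1 → f/6.3 → f/5.6 → f/5 → f/4.5 → f/4 → f/3.5 → f/3.2 → f/2.8 — 3 stops larger aperture (brighter).
ISO: 320 → 250 → 200 → 160 → 125 — 1 1/3 stops lower (darker).
Net so far: 2/3 stop brighter. Shutter speed: 1/800 → 1/1000 → 1/1250.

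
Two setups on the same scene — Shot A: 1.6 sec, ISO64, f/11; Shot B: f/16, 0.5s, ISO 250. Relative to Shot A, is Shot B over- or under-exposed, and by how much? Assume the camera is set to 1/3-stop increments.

2/3 stop darker

Aperture: f/11 → f/13 → f/14 → f/16 — 1 stop stopped down (darker).
Shutter speed: 1.6 → 1.3 → 1 → 0.8 → 0.6 → 0.5 — 1 2/3 stops shorter (darker).
ISO: 64 → 80 → 100 → 125 → 160 → 200 → 250 — 2 stops raised (brighter).
Net: −1 −1 2/3 +2 = −2/3 stops.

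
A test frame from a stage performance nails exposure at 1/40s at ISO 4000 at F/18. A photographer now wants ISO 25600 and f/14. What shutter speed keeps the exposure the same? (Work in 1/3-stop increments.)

1/400s

ISO: 4000 → 5000 → 6400 → 8000 → 10000 → 12800 → 16000 → 20000 → 25600 — 2 2/3 stops higher (brighter).
Aperture: f/18 → f/16 → f/14 — 2/3 stop wider (brighter).
Net change so far: 3 1/3 stops brighter. Offset with the shutter speed: 1/40 → 1/50 → 1/60 → 1/80 → 1/100 → 1/125 → 1/160 → 1/200 → 1/250 → 1/320 → 1/400.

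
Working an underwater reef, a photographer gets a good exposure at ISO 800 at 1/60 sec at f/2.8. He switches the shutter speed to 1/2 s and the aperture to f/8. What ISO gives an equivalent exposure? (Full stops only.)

Shutter speed: 1/60 → 1/30 → 1/15 → 1/8 → 1/4 → 1/2 — 5 stops slower (brighter).
Aperture: f/2.8 → f/4 → f/5.6 → f/8 — 3 stops smaller aperture (darker).
Net change so far: 2 stops brighter. Offset with the ISO: 800 → 400 → 200.

ISO 200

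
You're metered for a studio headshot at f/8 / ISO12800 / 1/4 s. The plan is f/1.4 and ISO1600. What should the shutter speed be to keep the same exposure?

Aperture: f/8 → f/5.6 → f/4 → f/2.8 → f/2 → f/1.4 — 5 stops opened up (brighter).
ISO: 12800 → 6400 → 3200 → 1600 — 3 stops dropped (darker).
Net change so far: 2 stops brighter. Offset with the shutter speed: 1/4 → 1/8 → 1/15.

1/15s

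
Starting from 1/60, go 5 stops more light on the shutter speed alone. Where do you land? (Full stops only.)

1/2s

Shutter speed: 1/60 → 1/30 → 1/15 → 1/8 → 1/4 → 1/2 — 5 stops slower (brighter).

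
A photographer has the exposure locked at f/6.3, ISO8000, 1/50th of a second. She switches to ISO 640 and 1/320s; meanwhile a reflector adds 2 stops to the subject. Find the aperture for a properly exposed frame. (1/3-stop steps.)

Scene light: 2 stops brighter.
ISO: 8000 → 6400 → 5000 → 4000 → 3200 → 2500 → 2000 → 1600 → 1250 → 1000 → 800 → 640 — 3 2/3 stops lower (darker).
Shutter speed: 1/50 → 1/60 → 1/80 → 1/100 → 1/125 → 1/160 → 1/200 → 1/250 → 1/320 — 2 2/3 stops faster (darker).
Net so far: 4 1/3 stops darker. Aperture: f/6.3 → f/5.6 → f/5 → f/4.5 → f/4 → f/3.5 → f/3.2 → f/2.8 → f/2.5 → f/2.2 → f/2 → f/1.8 → f/1.6 → f/1.4.

f/1.4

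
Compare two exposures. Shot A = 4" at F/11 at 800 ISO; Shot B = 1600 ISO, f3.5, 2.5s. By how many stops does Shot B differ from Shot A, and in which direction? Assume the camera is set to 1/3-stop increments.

Aperture: f/11 → f/10 → f/9 → f/8 → f/7.1 → f/6.3 → f/5.6 → f/5 → f/4.5 → f/4 → f/3.5 — 3 1/3 stops opened up (brighter).
Shutter speed: 4 → 3.2 → 2.5 — 2/3 stop shorter (darker).
ISO: 800 → 1000 → 1250 → 1600 — 1 stop raised (brighter).
Net: +3 1/3 −2/3 +1 = +3 2/3 stops.

3 2/3 stops brighter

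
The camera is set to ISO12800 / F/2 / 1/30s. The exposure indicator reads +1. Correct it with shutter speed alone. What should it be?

Overexposed by 1 stop → need 1 stop darker.
Shutter speed: 1/30 → 1/60.

1/60s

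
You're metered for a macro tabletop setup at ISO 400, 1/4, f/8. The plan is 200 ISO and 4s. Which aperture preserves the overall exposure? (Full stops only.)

f/22

ISO: 400 → 200 — 1 stop lower (darker).
Shutter speed: 1/4 → 1/2 → 1 → 2 → 4 — 4 stops slower (brighter).
Net change so far: 3 stops brighter. Offset with the aperture: f/8 → f/11 → f/16 → f/22.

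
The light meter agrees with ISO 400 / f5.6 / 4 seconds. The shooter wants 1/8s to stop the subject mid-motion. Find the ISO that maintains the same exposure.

Shutter speed: 4 → 2 → 1 → 1/2 → 1/4 → 1/8 — 5 stops faster (darker).
Need 5 stops brighter from the ISO: 400 → 800 → 1600 → 3200 → 6400 → 12800.

ISO 12800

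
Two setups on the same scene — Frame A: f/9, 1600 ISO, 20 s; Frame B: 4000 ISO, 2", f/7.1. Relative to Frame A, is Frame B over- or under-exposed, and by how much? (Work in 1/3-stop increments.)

Aperture: f/9 → f/8 → f/7.1 — 2/3 stop larger aperture (brighter).
Shutter speed: 20 → 15 → 13 → 10 → 8 → 6 → 5 → 4 → 3.2 → 2.5 → 2 — 3 1/3 stops faster (darker).
ISO: 1600 → 2000 → 2500 → 3200 → 4000 — 1 1/3 stops raised (brighter).
Net: +2/3 −3 1/3 +1 1/3 = −1 1/3 stops.

1 1/3 stops darker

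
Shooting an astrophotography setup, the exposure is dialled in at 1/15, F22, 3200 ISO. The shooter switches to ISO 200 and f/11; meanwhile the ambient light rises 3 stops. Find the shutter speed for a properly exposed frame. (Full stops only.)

Scene light: 3 stops brighter.
ISO: 3200 → 1600 → 800 → 400 → 200 — 4 stops lower (darker).
Aperture: f/22 → f/16 → f/11 — 2 stops wider (brighter).
Net so far: 1 stop brighter. Shutter speed: 1/15 → 1/30.

1/30s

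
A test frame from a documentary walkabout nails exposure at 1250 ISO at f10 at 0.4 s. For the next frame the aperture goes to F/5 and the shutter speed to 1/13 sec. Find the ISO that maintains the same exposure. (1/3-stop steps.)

Aperture: f/10 → f/9 → f/8 → f/7.1 → f/6.3 → f/5.6 → f/5 — 2 stops wider (brighter).
Shutter speed: 0.4 → 0.3 → 1/4 → 1/5 → 1/6 → 1/8 → 1/10 → 1/13 — 2 1/3 stops faster (darker).
Net change so far: 1/3 stop darker. Offset with the ISO: 1250 → 1600.

ISO 1600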